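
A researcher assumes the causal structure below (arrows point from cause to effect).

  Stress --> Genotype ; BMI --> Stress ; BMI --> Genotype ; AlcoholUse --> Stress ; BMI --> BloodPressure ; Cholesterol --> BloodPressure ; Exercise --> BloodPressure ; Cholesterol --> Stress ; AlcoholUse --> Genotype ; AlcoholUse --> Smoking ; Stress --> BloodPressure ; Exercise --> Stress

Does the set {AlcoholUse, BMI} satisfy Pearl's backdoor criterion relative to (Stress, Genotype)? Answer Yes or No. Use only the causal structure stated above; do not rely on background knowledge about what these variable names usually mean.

Backdoor paths from Stress to Genotype (paths whose first edge points into Stress):
  P1: Stress <- AlcoholUse -> Genotype
  P2: Stress <- Cholesterol -> BloodPressure <- BMI -> Genotype
  P3: Stress <- BMI -> Genotype
  P4: Stress <- Exercise -> BloodPressure <- BMI -> Genotype
Condition 1 (no descendant of Stress in the set): holds — descendants of Stress are {BloodPressure, Genotype}; none are in {AlcoholUse, BMI}.
Condition 2 (every backdoor path blocked by {AlcoholUse, BMI}):
  P1: blocked at fork node AlcoholUse ∈ conditioning set.
  P2: blocked at collider BloodPressure (neither it nor any descendant is in the conditioning set).
  P3: blocked at fork node BMI ∈ conditioning set.
  P4: blocked at collider BloodPressure (neither it nor any descendant is in the conditioning set).
{AlcoholUse, BMI} satisfies the backdoor criterion.

Yes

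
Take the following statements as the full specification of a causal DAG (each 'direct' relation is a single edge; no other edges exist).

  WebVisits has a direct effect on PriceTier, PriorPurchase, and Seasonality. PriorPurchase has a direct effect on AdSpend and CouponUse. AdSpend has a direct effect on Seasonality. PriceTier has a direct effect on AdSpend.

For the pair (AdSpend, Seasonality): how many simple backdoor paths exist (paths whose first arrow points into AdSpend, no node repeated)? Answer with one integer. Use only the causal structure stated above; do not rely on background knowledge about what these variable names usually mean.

2

A backdoor path from AdSpend to Seasonality is any simple undirected path whose first edge points into AdSpend (i.e. leaves AdSpend via a parent).
Parents of AdSpend: {PriceTier, PriorPurchase}.
Enumerating:
  P1: AdSpend <- PriorPurchase <- WebVisits -> Seasonality
  P2: AdSpend <- PriceTier <- WebVisits -> Seasonality
That exhausts the simple backdoor paths. Count: 2.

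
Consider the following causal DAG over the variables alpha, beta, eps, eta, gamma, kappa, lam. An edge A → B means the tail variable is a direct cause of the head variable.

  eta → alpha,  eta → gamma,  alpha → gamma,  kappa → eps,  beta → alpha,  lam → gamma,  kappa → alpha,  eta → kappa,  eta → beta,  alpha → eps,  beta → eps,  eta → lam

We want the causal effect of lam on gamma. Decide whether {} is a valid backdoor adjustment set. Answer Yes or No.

Backdoor paths from lam to gamma (paths whose first edge points into lam):
  P1: lam <- eta -> kappa -> alpha -> gamma
  P2: lam <- eta -> kappa -> eps <- beta -> alpha -> gamma
  P3: lam <- eta -> kappa -> eps <- alpha -> gamma
  P4: lam <- eta -> beta -> alpha -> gamma
  P5: lam <- eta -> beta -> eps <- kappa -> alpha -> gamma
  P6: lam <- eta -> beta -> eps <- alpha -> gamma
  P7: lam <- eta -> alpha -> gamma
  P8: lam <- eta -> gamma
Condition 1 (no descendant of lam in the set): holds — descendants of lam are {gamma}; none are in {}.
Condition 2 (every backdoor path blocked by {}):
  P1: open — no interior node is in the conditioning set.
  P2: blocked at collider eps (neither it nor any descendant is in the conditioning set).
  P3: blocked at collider eps (neither it nor any descendant is in the conditioning set).
  P4: open — no interior node is in the conditioning set.
  P5: blocked at collider eps (neither it nor any descendant is in the conditioning set).
  P6: blocked at collider eps (neither it nor any descendant is in the conditioning set).
  P7: open — no interior node is in the conditioning set.
  P8: open — no interior node is in the conditioning set.
{} does not satisfy the backdoor criterion.

No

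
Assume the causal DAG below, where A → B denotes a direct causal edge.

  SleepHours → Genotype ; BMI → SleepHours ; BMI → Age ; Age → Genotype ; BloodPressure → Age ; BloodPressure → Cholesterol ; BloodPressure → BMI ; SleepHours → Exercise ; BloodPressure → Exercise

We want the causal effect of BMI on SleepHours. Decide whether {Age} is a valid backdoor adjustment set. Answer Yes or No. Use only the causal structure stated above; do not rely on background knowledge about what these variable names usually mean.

No

Backdoor paths from BMI to SleepHours (paths whose first edge points into BMI):
  P1: BMI <- BloodPressure -> Age -> Genotype <- SleepHours
  P2: BMI <- BloodPressure -> Exercise <- SleepHours
Condition 1 (no descendant of BMI in the set): FAILS — Age is a descendant of BMI.
Condition 2 (every backdoor path blocked by {Age}):
  P1: blocked at chain node Age ∈ conditioning set.
  P2: blocked at collider Exercise (neither it nor any descendant is in the conditioning set).
{Age} does not satisfy the backdoor criterion.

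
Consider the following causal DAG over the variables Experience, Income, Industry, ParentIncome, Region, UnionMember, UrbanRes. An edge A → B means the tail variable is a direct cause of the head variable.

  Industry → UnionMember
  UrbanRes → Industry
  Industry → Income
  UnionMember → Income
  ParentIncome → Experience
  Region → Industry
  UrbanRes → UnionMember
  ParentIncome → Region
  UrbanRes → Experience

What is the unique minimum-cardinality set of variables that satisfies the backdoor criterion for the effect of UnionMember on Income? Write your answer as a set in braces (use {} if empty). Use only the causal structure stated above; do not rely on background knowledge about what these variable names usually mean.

Variables eligible for adjustment (non-descendants of UnionMember, excluding UnionMember and Income): {Experience, Industry, ParentIncome, Region, UrbanRes}.
Backdoor paths from UnionMember to Income:
  P1: UnionMember <- UrbanRes -> Experience <- ParentIncome -> Region -> Industry -> Income
  P2: UnionMember <- UrbanRes -> Industry -> Income
  P3: UnionMember <- Industry -> Income
The empty set is not sufficient: P2 (UnionMember <- UrbanRes -> Industry -> Income) has no collider blocking it and no conditioned non-collider, so it is open.
Try {Industry}:
  P1: blocked at collider Experience (neither it nor any descendant is in the conditioning set).
  P2: blocked at chain node Industry ∈ conditioning set.
  P3: blocked at fork node Industry ∈ conditioning set.
{Industry} contains no descendant of UnionMember and blocks every backdoor path.
No other singleton works — e.g. {ParentIncome} leaves P2 open — so {Industry} is the unique smallest valid adjustment set.

{Industry}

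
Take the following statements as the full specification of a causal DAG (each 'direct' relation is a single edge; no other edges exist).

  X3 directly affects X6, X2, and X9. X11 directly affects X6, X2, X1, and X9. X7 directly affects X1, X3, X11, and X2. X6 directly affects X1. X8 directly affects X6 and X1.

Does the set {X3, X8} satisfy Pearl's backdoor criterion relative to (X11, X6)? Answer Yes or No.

Backdoor paths from X11 to X6 (paths whose first edge points into X11):
  P1: X11 <- X7 -> X3 -> X6
  P2: X11 <- X7 -> X1 <- X8 -> X6
  P3: X11 <- X7 -> X1 <- X6
  P4: X11 <- X7 -> X2 <- X3 -> X6
Condition 1 (no descendant of X11 in the set): holds — descendants of X11 are {X1, X2, X6, X9}; none are in {X3, X8}.
Condition 2 (every backdoor path blocked by {X3, X8}):
  P1: blocked at chain node X3 ∈ conditioning set.
  P2: blocked at collider X1 (neither it nor any descendant is in the conditioning set).
  P3: blocked at collider X1 (neither it nor any descendant is in the conditioning set).
  P4: blocked at collider X2 (neither it nor any descendant is in the conditioning set).
{X3, X8} satisfies the backdoor criterion.

Yes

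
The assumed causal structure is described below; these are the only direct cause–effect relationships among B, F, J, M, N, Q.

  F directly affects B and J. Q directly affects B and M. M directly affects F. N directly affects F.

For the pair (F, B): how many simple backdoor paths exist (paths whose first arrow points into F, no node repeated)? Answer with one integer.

1

A backdoor path from F to B is any simple undirected path whose first edge points into F (i.e. leaves F via a parent).
Parents of F: {M, N}.
Enumerating:
  P1: F <- M <- Q -> B
That exhausts the simple backdoor paths. Count: 1.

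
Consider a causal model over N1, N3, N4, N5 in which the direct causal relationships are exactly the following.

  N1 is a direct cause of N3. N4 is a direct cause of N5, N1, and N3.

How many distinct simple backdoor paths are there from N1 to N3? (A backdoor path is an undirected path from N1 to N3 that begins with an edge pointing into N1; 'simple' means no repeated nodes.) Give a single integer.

1

A backdoor path from N1 to N3 is any simple undirected path whose first edge points into N1 (i.e. leaves N1 via a parent).
Parents of N1: {N4}.
Enumerating:
  P1: N1 <- N4 -> N3
That exhausts the simple backdoor paths. Count: 1.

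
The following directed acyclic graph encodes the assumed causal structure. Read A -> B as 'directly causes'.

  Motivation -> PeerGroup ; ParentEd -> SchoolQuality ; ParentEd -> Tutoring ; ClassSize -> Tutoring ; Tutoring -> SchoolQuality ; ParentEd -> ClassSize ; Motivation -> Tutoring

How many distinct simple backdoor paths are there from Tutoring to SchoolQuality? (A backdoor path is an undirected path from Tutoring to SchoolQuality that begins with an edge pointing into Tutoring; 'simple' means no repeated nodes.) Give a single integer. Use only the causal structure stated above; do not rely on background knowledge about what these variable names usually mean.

A backdoor path from Tutoring to SchoolQuality is any simple undirected path whose first edge points into Tutoring (i.e. leaves Tutoring via a parent).
Parents of Tutoring: {ClassSize, Motivation, ParentEd}.
Enumerating:
  P1: Tutoring <- ParentEd -> SchoolQuality
  P2: Tutoring <- ClassSize <- ParentEd -> SchoolQuality
That exhausts the simple backdoor paths. Count: 2.

2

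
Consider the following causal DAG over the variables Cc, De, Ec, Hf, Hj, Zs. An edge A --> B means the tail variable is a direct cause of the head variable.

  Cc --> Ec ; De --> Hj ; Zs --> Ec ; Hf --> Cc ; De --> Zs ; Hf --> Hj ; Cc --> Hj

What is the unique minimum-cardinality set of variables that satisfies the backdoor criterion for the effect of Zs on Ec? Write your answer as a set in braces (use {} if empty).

Variables eligible for adjustment (non-descendants of Zs, excluding Zs and Ec): {Cc, De, Hf, Hj}.
Backdoor paths from Zs to Ec:
  P1: Zs <- De -> Hj <- Hf -> Cc -> Ec
  P2: Zs <- De -> Hj <- Cc -> Ec
Each backdoor path contains an unconditioned collider, so every path is already blocked with the empty conditioning set:
  P1: blocked at collider Hj (neither it nor any descendant is in the conditioning set).
  P2: blocked at collider Hj (neither it nor any descendant is in the conditioning set).
The empty set is therefore the unique smallest valid set.

{}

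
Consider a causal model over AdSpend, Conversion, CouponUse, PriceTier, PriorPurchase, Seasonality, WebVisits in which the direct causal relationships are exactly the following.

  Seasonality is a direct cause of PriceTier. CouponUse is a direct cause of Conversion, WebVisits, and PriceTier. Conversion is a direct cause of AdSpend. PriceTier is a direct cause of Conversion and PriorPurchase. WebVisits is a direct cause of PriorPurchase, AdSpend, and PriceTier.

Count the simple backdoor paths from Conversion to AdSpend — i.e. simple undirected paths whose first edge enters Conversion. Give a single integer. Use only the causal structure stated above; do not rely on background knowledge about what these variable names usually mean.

6

A backdoor path from Conversion to AdSpend is any simple undirected path whose first edge points into Conversion (i.e. leaves Conversion via a parent).
Parents of Conversion: {CouponUse, PriceTier}.
Enumerating:
  P1: Conversion <- CouponUse -> WebVisits -> AdSpend
  P2: Conversion <- CouponUse -> PriceTier <- WebVisits -> AdSpend
  P3: Conversion <- CouponUse -> PriceTier -> PriorPurchase <- WebVisits -> AdSpend
  P4: Conversion <- PriceTier <- CouponUse -> WebVisits -> AdSpend
  P5: Conversion <- PriceTier <- WebVisits -> AdSpend
  P6: Conversion <- PriceTier -> PriorPurchase <- WebVisits -> AdSpend
That exhausts the simple backdoor paths. Count: 6.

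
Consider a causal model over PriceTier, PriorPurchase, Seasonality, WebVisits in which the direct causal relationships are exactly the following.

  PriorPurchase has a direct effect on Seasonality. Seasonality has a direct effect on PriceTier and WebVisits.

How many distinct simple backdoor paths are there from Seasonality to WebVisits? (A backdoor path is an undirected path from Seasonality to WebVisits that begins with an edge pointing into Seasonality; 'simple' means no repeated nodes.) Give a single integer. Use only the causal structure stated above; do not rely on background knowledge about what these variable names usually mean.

A backdoor path from Seasonality to WebVisits is any simple undirected path whose first edge points into Seasonality (i.e. leaves Seasonality via a parent).
Parents of Seasonality: {PriorPurchase}.
No simple path from any parent of Seasonality reaches WebVisits without revisiting Seasonality, so there are no backdoor paths.

0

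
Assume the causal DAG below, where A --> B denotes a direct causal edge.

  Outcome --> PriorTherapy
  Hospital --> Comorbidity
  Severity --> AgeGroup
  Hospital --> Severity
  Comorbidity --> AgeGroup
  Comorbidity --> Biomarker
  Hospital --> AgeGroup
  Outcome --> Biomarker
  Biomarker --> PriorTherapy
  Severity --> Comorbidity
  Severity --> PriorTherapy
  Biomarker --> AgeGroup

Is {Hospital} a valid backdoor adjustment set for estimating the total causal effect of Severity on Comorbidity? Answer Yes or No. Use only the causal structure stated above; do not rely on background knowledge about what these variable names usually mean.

Yes

Backdoor paths from Severity to Comorbidity (paths whose first edge points into Severity):
  P1: Severity <- Hospital -> Comorbidity
  P2: Severity <- Hospital -> AgeGroup <- Comorbidity
  P3: Severity <- Hospital -> AgeGroup <- Biomarker <- Comorbidity
Condition 1 (no descendant of Severity in the set): holds — descendants of Severity are {AgeGroup, Biomarker, Comorbidity, PriorTherapy}; none are in {Hospital}.
Condition 2 (every backdoor path blocked by {Hospital}):
  P1: blocked at fork node Hospital ∈ conditioning set.
  P2: blocked at fork node Hospital ∈ conditioning set.
  P3: blocked at fork node Hospital ∈ conditioning set.
{Hospital} satisfies the backdoor criterion.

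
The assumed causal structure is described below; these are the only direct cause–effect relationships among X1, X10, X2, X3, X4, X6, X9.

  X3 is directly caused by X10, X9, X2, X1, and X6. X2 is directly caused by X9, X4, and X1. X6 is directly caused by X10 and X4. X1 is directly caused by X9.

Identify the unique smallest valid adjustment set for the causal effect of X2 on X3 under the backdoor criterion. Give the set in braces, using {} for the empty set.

{X1, X4, X9}

Variables eligible for adjustment (non-descendants of X2, excluding X2 and X3): {X1, X10, X4, X6, X9}.
Backdoor paths from X2 to X3:
  P1: X2 <- X9 -> X1 -> X3
  P2: X2 <- X9 -> X3
  P3: X2 <- X1 <- X9 -> X3
  P4: X2 <- X1 -> X3
  P5: X2 <- X4 -> X6 <- X10 -> X3
  P6: X2 <- X4 -> X6 -> X3
The empty set is not sufficient: P1 (X2 <- X9 -> X1 -> X3) has no collider blocking it and no conditioned non-collider, so it is open.
Try {X1, X4, X9}:
  P1: blocked at fork node X9 ∈ conditioning set.
  P2: blocked at fork node X9 ∈ conditioning set.
  P3: blocked at chain node X1 ∈ conditioning set.
  P4: blocked at fork node X1 ∈ conditioning set.
  P5: blocked at fork node X4 ∈ conditioning set.
  P6: blocked at fork node X4 ∈ conditioning set.
{X1, X4, X9} contains no descendant of X2 and blocks every backdoor path.
Every element of {X1, X4, X9} is needed (dropping X1 leaves P4 open; dropping X4 leaves P6 open; dropping X9 leaves P2 open), so no proper subset is valid.
Among all size-3 subsets of the eligible variables, only {X1, X4, X9} blocks every backdoor path, so it is the unique smallest valid adjustment set.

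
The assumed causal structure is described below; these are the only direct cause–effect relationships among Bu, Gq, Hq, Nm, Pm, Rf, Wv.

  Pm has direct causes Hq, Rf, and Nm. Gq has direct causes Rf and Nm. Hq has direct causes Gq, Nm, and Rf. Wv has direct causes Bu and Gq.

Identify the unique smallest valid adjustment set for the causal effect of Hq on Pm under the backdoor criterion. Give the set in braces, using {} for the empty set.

{Nm, Rf}

Variables eligible for adjustment (non-descendants of Hq, excluding Hq and Pm): {Bu, Gq, Nm, Rf, Wv}.
Backdoor paths from Hq to Pm:
  P1: Hq <- Nm -> Gq <- Rf -> Pm
  P2: Hq <- Nm -> Pm
  P3: Hq <- Rf -> Gq <- Nm -> Pm
  P4: Hq <- Rf -> Pm
  P5: Hq <- Gq <- Nm -> Pm
  P6: Hq <- Gq <- Rf -> Pm
The empty set is not sufficient: P2 (Hq <- Nm -> Pm) has no collider blocking it and no conditioned non-collider, so it is open.
Try {Nm, Rf}:
  P1: blocked at fork node Nm ∈ conditioning set.
  P2: blocked at fork node Nm ∈ conditioning set.
  P3: blocked at fork node Rf ∈ conditioning set.
  P4: blocked at fork node Rf ∈ conditioning set.
  P5: blocked at fork node Nm ∈ conditioning set.
  P6: blocked at fork node Rf ∈ conditioning set.
{Nm, Rf} contains no descendant of Hq and blocks every backdoor path.
Every element of {Nm, Rf} is needed (dropping Nm leaves P2 open; dropping Rf leaves P4 open), so no proper subset is valid.
Among all size-2 subsets of the eligible variables, only {Nm, Rf} blocks every backdoor path, so it is the unique smallest valid adjustment set.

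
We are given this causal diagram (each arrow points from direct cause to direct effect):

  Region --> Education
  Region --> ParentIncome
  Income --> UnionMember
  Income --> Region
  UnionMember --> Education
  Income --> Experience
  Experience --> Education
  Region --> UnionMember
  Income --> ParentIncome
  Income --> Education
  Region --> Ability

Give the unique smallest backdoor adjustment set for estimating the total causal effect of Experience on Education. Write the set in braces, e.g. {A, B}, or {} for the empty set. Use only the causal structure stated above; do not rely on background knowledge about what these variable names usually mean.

Variables eligible for adjustment (non-descendants of Experience, excluding Experience and Education): {Ability, Income, ParentIncome, Region, UnionMember}.
Backdoor paths from Experience to Education:
  P1: Experience <- Income -> Region -> UnionMember -> Education
  P2: Experience <- Income -> Region -> Education
  P3: Experience <- Income -> ParentIncome <- Region -> UnionMember -> Education
  P4: Experience <- Income -> ParentIncome <- Region -> Education
  P5: Experience <- Income -> UnionMember <- Region -> Education
  P6: Experience <- Income -> UnionMember -> Education
  P7: Experience <- Income -> Education
The empty set is not sufficient: P1 (Experience <- Income -> Region -> UnionMember -> Education) has no collider blocking it and no conditioned non-collider, so it is open.
Try {Income}:
  P1: blocked at fork node Income ∈ conditioning set.
  P2: blocked at fork node Income ∈ conditioning set.
  P3: blocked at fork node Income ∈ conditioning set.
  P4: blocked at fork node Income ∈ conditioning set.
  P5: blocked at fork node Income ∈ conditioning set.
  P6: blocked at fork node Income ∈ conditioning set.
  P7: blocked at fork node Income ∈ conditioning set.
{Income} contains no descendant of Experience and blocks every backdoor path.
No other singleton works — e.g. {Region} leaves P6 open — so {Income} is the unique smallest valid adjustment set.

{Income}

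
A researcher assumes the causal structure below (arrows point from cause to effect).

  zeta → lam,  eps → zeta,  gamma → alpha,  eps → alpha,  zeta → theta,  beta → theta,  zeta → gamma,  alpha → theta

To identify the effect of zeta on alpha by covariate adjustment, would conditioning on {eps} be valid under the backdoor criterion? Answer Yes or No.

Backdoor paths from zeta to alpha (paths whose first edge points into zeta):
  P1: zeta <- eps -> alpha
Condition 1 (no descendant of zeta in the set): holds — descendants of zeta are {alpha, gamma, lam, theta}; none are in {eps}.
Condition 2 (every backdoor path blocked by {eps}):
  P1: blocked at fork node eps ∈ conditioning set.
{eps} satisfies the backdoor criterion.

Yes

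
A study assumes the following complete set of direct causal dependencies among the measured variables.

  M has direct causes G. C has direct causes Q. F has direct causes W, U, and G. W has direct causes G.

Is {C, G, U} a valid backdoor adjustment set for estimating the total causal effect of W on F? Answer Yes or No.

Yes

Backdoor paths from W to F (paths whose first edge points into W):
  P1: W <- G -> F
Condition 1 (no descendant of W in the set): holds — descendants of W are {F}; none are in {C, G, U}.
Condition 2 (every backdoor path blocked by {C, G, U}):
  P1: blocked at fork node G ∈ conditioning set.
{C, G, U} satisfies the backdoor criterion.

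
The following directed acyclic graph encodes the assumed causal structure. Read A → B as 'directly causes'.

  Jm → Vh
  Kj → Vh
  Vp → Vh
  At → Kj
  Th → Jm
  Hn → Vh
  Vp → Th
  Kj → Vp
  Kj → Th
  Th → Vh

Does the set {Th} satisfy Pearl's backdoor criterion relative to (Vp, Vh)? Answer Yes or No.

Backdoor paths from Vp to Vh (paths whose first edge points into Vp):
  P1: Vp <- Kj -> Th -> Jm -> Vh
  P2: Vp <- Kj -> Th -> Vh
  P3: Vp <- Kj -> Vh
Condition 1 (no descendant of Vp in the set): FAILS — Th is a descendant of Vp.
Condition 2 (every backdoor path blocked by {Th}):
  P1: blocked at chain node Th ∈ conditioning set.
  P2: blocked at chain node Th ∈ conditioning set.
  P3: open — no interior node is in the conditioning set.
{Th} does not satisfy the backdoor criterion.

No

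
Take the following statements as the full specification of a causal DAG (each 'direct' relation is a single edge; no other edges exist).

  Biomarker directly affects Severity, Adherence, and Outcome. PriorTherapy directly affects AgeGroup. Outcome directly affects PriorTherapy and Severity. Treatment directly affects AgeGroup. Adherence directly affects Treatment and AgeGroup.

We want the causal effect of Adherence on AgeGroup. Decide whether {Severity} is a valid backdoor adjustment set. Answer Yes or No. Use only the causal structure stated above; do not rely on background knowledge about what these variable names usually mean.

Backdoor paths from Adherence to AgeGroup (paths whose first edge points into Adherence):
  P1: Adherence <- Biomarker -> Outcome -> PriorTherapy -> AgeGroup
  P2: Adherence <- Biomarker -> Severity <- Outcome -> PriorTherapy -> AgeGroup
Condition 1 (no descendant of Adherence in the set): holds — descendants of Adherence are {AgeGroup, Treatment}; none are in {Severity}.
Condition 2 (every backdoor path blocked by {Severity}):
  P1: open — no interior node is in the conditioning set.
  P2: open — collider(s) Severity are conditioned on (or have a conditioned descendant) and no non-collider on the path is in the set.
{Severity} does not satisfy the backdoor criterion.

No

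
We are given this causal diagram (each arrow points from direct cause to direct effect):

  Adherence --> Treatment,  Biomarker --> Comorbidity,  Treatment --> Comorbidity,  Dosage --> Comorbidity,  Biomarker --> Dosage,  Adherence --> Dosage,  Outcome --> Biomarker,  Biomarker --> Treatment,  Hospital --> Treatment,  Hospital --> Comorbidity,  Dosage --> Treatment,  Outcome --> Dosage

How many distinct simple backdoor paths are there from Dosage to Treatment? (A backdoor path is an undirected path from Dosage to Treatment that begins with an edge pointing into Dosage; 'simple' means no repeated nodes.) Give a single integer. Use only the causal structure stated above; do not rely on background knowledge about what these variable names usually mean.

A backdoor path from Dosage to Treatment is any simple undirected path whose first edge points into Dosage (i.e. leaves Dosage via a parent).
Parents of Dosage: {Adherence, Biomarker, Outcome}.
Enumerating:
  P1: Dosage <- Outcome -> Biomarker -> Treatment
  P2: Dosage <- Outcome -> Biomarker -> Comorbidity <- Hospital -> Treatment
  P3: Dosage <- Outcome -> Biomarker -> Comorbidity <- Treatment
  P4: Dosage <- Adherence -> Treatment
  P5: Dosage <- Biomarker -> Treatment
  P6: Dosage <- Biomarker -> Comorbidity <- Hospital -> Treatment
  P7: Dosage <- Biomarker -> Comorbidity <- Treatment
That exhausts the simple backdoor paths. Count: 7.

7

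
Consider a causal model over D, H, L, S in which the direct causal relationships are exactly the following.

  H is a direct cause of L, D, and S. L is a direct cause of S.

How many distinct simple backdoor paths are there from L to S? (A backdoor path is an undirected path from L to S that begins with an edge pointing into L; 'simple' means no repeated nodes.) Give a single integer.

A backdoor path from L to S is any simple undirected path whose first edge points into L (i.e. leaves L via a parent).
Parents of L: {H}.
Enumerating:
  P1: L <- H -> S
That exhausts the simple backdoor paths. Count: 1.

1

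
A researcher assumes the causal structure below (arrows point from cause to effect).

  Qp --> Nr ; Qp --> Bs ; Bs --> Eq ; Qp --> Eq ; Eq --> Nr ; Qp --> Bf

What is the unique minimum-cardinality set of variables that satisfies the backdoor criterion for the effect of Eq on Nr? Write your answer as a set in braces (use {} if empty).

{Qp}

Variables eligible for adjustment (non-descendants of Eq, excluding Eq and Nr): {Bf, Bs, Qp}.
Backdoor paths from Eq to Nr:
  P1: Eq <- Qp -> Nr
  P2: Eq <- Bs <- Qp -> Nr
The empty set is not sufficient: P1 (Eq <- Qp -> Nr) has no collider blocking it and no conditioned non-collider, so it is open.
Try {Qp}:
  P1: blocked at fork node Qp ∈ conditioning set.
  P2: blocked at fork node Qp ∈ conditioning set.
{Qp} contains no descendant of Eq and blocks every backdoor path.
No other singleton works — e.g. {Bf} leaves P1 open — so {Qp} is the unique smallest valid adjustment set.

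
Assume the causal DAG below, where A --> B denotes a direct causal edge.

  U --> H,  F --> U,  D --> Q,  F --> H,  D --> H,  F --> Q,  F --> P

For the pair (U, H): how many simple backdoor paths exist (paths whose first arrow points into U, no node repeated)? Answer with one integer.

A backdoor path from U to H is any simple undirected path whose first edge points into U (i.e. leaves U via a parent).
Parents of U: {F}.
Enumerating:
  P1: U <- F -> Q <- D -> H
  P2: U <- F -> H
That exhausts the simple backdoor paths. Count: 2.

2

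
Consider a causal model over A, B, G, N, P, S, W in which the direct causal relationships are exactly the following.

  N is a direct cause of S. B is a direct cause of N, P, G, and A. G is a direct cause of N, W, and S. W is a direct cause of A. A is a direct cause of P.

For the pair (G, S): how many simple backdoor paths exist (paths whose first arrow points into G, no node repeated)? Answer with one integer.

1

A backdoor path from G to S is any simple undirected path whose first edge points into G (i.e. leaves G via a parent).
Parents of G: {B}.
Enumerating:
  P1: G <- B -> N -> S
That exhausts the simple backdoor paths. Count: 1.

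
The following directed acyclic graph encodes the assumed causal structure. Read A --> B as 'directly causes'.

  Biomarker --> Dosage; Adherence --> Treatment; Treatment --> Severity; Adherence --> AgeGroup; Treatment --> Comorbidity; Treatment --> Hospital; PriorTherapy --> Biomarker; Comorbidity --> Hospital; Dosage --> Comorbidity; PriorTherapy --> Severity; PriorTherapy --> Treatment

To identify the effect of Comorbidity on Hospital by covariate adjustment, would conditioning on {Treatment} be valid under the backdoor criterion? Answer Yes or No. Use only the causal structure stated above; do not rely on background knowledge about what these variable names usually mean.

Backdoor paths from Comorbidity to Hospital (paths whose first edge points into Comorbidity):
  P1: Comorbidity <- Dosage <- Biomarker <- PriorTherapy -> Treatment -> Hospital
  P2: Comorbidity <- Dosage <- Biomarker <- PriorTherapy -> Severity <- Treatment -> Hospital
  P3: Comorbidity <- Treatment -> Hospital
Condition 1 (no descendant of Comorbidity in the set): holds — descendants of Comorbidity are {Hospital}; none are in {Treatment}.
Condition 2 (every backdoor path blocked by {Treatment}):
  P1: blocked at chain node Treatment ∈ conditioning set.
  P2: blocked at collider Severity (neither it nor any descendant is in the conditioning set).
  P3: blocked at fork node Treatment ∈ conditioning set.
{Treatment} satisfies the backdoor criterion.

Yes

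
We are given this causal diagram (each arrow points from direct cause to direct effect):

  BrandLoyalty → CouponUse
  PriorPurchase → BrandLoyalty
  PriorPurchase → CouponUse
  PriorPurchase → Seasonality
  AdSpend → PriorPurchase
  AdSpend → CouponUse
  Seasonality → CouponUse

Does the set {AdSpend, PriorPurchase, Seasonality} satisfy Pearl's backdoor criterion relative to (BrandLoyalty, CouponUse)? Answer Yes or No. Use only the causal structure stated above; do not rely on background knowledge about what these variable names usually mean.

Yes

Backdoor paths from BrandLoyalty to CouponUse (paths whose first edge points into BrandLoyalty):
  P1: BrandLoyalty <- PriorPurchase <- AdSpend -> CouponUse
  P2: BrandLoyalty <- PriorPurchase -> Seasonality -> CouponUse
  P3: BrandLoyalty <- PriorPurchase -> CouponUse
Condition 1 (no descendant of BrandLoyalty in the set): holds — descendants of BrandLoyalty are {CouponUse}; none are in {AdSpend, PriorPurchase, Seasonality}.
Condition 2 (every backdoor path blocked by {AdSpend, PriorPurchase, Seasonality}):
  P1: blocked at chain node PriorPurchase ∈ conditioning set.
  P2: blocked at fork node PriorPurchase ∈ conditioning set.
  P3: blocked at fork node PriorPurchase ∈ conditioning set.
{AdSpend, PriorPurchase, Seasonality} satisfies the backdoor criterion.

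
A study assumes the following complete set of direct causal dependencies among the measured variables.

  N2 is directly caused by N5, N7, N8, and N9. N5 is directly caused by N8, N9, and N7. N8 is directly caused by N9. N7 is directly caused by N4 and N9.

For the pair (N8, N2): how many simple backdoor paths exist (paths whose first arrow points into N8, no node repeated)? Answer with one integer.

A backdoor path from N8 to N2 is any simple undirected path whose first edge points into N8 (i.e. leaves N8 via a parent).
Parents of N8: {N9}.
Enumerating:
  P1: N8 <- N9 -> N7 -> N5 -> N2
  P2: N8 <- N9 -> N7 -> N2
  P3: N8 <- N9 -> N5 <- N7 -> N2
  P4: N8 <- N9 -> N5 -> N2
  P5: N8 <- N9 -> N2
That exhausts the simple backdoor paths. Count: 5.

5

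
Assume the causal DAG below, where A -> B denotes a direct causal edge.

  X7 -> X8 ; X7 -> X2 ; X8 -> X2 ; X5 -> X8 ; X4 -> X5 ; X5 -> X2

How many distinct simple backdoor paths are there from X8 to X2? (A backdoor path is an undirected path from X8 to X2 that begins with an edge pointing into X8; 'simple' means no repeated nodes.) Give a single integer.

2

A backdoor path from X8 to X2 is any simple undirected path whose first edge points into X8 (i.e. leaves X8 via a parent).
Parents of X8: {X5, X7}.
Enumerating:
  P1: X8 <- X5 -> X2
  P2: X8 <- X7 -> X2
That exhausts the simple backdoor paths. Count: 2.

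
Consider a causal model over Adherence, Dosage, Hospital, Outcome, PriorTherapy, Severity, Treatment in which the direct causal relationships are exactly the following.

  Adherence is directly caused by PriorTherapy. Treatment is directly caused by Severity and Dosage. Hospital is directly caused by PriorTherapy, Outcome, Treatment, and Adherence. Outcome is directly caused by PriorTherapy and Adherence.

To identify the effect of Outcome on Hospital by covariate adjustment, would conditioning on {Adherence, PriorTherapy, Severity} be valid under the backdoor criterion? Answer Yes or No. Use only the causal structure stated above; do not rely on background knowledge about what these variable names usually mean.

Yes

Backdoor paths from Outcome to Hospital (paths whose first edge points into Outcome):
  P1: Outcome <- PriorTherapy -> Adherence -> Hospital
  P2: Outcome <- PriorTherapy -> Hospital
  P3: Outcome <- Adherence <- PriorTherapy -> Hospital
  P4: Outcome <- Adherence -> Hospital
Condition 1 (no descendant of Outcome in the set): holds — descendants of Outcome are {Hospital}; none are in {Adherence, PriorTherapy, Severity}.
Condition 2 (every backdoor path blocked by {Adherence, PriorTherapy, Severity}):
  P1: blocked at fork node PriorTherapy ∈ conditioning set.
  P2: blocked at fork node PriorTherapy ∈ conditioning set.
  P3: blocked at chain node Adherence ∈ conditioning set.
  P4: blocked at fork node Adherence ∈ conditioning set.
{Adherence, PriorTherapy, Severity} satisfies the backdoor criterion.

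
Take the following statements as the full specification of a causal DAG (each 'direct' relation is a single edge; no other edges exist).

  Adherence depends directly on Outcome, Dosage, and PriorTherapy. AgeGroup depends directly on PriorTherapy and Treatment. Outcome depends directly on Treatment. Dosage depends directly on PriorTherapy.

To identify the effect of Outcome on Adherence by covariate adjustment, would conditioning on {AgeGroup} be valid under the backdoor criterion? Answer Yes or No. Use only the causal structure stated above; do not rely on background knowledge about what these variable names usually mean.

No

Backdoor paths from Outcome to Adherence (paths whose first edge points into Outcome):
  P1: Outcome <- Treatment -> AgeGroup <- PriorTherapy -> Dosage -> Adherence
  P2: Outcome <- Treatment -> AgeGroup <- PriorTherapy -> Adherence
Condition 1 (no descendant of Outcome in the set): holds — descendants of Outcome are {Adherence}; none are in {AgeGroup}.
Condition 2 (every backdoor path blocked by {AgeGroup}):
  P1: open — collider(s) AgeGroup are conditioned on (or have a conditioned descendant) and no non-collider on the path is in the set.
  P2: open — collider(s) AgeGroup are conditioned on (or have a conditioned descendant) and no non-collider on the path is in the set.
{AgeGroup} does not satisfy the backdoor criterion.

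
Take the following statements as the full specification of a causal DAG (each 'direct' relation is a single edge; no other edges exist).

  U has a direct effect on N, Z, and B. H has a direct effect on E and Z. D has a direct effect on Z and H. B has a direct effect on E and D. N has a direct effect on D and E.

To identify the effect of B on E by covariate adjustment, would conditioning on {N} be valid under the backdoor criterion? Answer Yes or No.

Backdoor paths from B to E (paths whose first edge points into B):
  P1: B <- U -> N -> D -> H -> E
  P2: B <- U -> N -> D -> Z <- H -> E
  P3: B <- U -> N -> E
  P4: B <- U -> Z <- D <- N -> E
  P5: B <- U -> Z <- D -> H -> E
  P6: B <- U -> Z <- H <- D <- N -> E
  P7: B <- U -> Z <- H -> E
Condition 1 (no descendant of B in the set): holds — descendants of B are {D, E, H, Z}; none are in {N}.
Condition 2 (every backdoor path blocked by {N}):
  P1: blocked at chain node N ∈ conditioning set.
  P2: blocked at chain node N ∈ conditioning set.
  P3: blocked at chain node N ∈ conditioning set.
  P4: blocked at collider Z (neither it nor any descendant is in the conditioning set).
  P5: blocked at collider Z (neither it nor any descendant is in the conditioning set).
  P6: blocked at collider Z (neither it nor any descendant is in the conditioning set).
  P7: blocked at collider Z (neither it nor any descendant is in the conditioning set).
{N} satisfies the backdoor criterion.

Yes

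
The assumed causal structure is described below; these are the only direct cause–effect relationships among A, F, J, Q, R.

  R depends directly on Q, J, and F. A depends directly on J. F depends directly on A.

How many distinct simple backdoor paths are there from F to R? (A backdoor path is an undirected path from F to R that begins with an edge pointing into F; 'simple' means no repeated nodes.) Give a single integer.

A backdoor path from F to R is any simple undirected path whose first edge points into F (i.e. leaves F via a parent).
Parents of F: {A}.
Enumerating:
  P1: F <- A <- J -> R
That exhausts the simple backdoor paths. Count: 1.

1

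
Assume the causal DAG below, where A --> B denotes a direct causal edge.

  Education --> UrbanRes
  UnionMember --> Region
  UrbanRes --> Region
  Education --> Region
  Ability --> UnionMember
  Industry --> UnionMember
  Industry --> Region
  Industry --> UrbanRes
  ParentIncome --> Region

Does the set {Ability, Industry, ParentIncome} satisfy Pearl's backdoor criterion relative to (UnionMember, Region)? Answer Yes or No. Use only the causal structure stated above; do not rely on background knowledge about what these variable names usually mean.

Backdoor paths from UnionMember to Region (paths whose first edge points into UnionMember):
  P1: UnionMember <- Industry -> UrbanRes <- Education -> Region
  P2: UnionMember <- Industry -> UrbanRes -> Region
  P3: UnionMember <- Industry -> Region
Condition 1 (no descendant of UnionMember in the set): holds — descendants of UnionMember are {Region}; none are in {Ability, Industry, ParentIncome}.
Condition 2 (every backdoor path blocked by {Ability, Industry, ParentIncome}):
  P1: blocked at fork node Industry ∈ conditioning set.
  P2: blocked at fork node Industry ∈ conditioning set.
  P3: blocked at fork node Industry ∈ conditioning set.
{Ability, Industry, ParentIncome} satisfies the backdoor criterion.

Yes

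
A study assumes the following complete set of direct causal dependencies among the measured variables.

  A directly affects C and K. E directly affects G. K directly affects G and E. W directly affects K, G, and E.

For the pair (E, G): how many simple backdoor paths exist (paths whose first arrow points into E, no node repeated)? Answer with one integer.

A backdoor path from E to G is any simple undirected path whose first edge points into E (i.e. leaves E via a parent).
Parents of E: {K, W}.
Enumerating:
  P1: E <- W -> K -> G
  P2: E <- W -> G
  P3: E <- K <- W -> G
  P4: E <- K -> G
That exhausts the simple backdoor paths. Count: 4.

4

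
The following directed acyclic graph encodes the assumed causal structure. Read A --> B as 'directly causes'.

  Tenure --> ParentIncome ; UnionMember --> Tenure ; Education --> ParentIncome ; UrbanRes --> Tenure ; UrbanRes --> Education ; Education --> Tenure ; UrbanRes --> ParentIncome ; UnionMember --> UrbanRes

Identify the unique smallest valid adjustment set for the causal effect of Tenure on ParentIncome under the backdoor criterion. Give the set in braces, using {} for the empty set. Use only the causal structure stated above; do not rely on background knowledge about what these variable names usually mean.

{Education, UrbanRes}

Variables eligible for adjustment (non-descendants of Tenure, excluding Tenure and ParentIncome): {Education, UnionMember, UrbanRes}.
Backdoor paths from Tenure to ParentIncome:
  P1: Tenure <- UnionMember -> UrbanRes -> Education -> ParentIncome
  P2: Tenure <- UnionMember -> UrbanRes -> ParentIncome
  P3: Tenure <- UrbanRes -> Education -> ParentIncome
  P4: Tenure <- UrbanRes -> ParentIncome
  P5: Tenure <- Education <- UrbanRes -> ParentIncome
  P6: Tenure <- Education -> ParentIncome
The empty set is not sufficient: P1 (Tenure <- UnionMember -> UrbanRes -> Education -> ParentIncome) has no collider blocking it and no conditioned non-collider, so it is open.
Try {Education, UrbanRes}:
  P1: blocked at chain node UrbanRes ∈ conditioning set.
  P2: blocked at chain node UrbanRes ∈ conditioning set.
  P3: blocked at fork node UrbanRes ∈ conditioning set.
  P4: blocked at fork node UrbanRes ∈ conditioning set.
  P5: blocked at chain node Education ∈ conditioning set.
  P6: blocked at fork node Education ∈ conditioning set.
{Education, UrbanRes} contains no descendant of Tenure and blocks every backdoor path.
Every element of {Education, UrbanRes} is needed (dropping Education leaves P6 open; dropping UrbanRes leaves P2 open), so no proper subset is valid.
Among all size-2 subsets of the eligible variables, only {Education, UrbanRes} blocks every backdoor path, so it is the unique smallest valid adjustment set.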